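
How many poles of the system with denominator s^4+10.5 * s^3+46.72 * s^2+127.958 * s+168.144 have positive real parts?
s^4 + 10.5*s^3 + 46.72*s^2 + 127.958*s + 168.144 = (s + 3.1)(s + 4.8)(s^2 + 2.6*s + 11.3). Poles: -1.3 + 3.1j, -1.3 - 3.1j, -3.1, -4.8. RHP poles (Re>0): 0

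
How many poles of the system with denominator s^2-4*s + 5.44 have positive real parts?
Poles: 2 + 1.2j, 2 - 1.2j. RHP poles (Re>0): 2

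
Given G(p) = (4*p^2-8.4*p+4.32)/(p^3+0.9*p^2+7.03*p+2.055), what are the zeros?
Set numerator = 0: 4*p^2 - 8.4*p + 4.32 = 4*(p - 1.2)(p - 0.9) = 0 → Zeros: 0.9, 1.2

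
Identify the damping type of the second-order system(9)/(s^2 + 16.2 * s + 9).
Standard form: ωn²/(s²+2ζωn·s+ωn²) gives ωn=3, ζ=2.7.
Overdamped (ζ = 2.7 > 1)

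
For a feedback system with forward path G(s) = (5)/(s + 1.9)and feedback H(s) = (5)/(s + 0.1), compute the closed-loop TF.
Closed-loop T = G/(1+GH).
Numerator: G_num * H_den = 5*s + 0.5.
Denominator: G_den * H_den + G_num * H_num = (s^2 + 2*s + 0.19) + (25) = s^2 + 2*s + 25.19.
T(s) = (5*s + 0.5)/(s^2 + 2*s + 25.19)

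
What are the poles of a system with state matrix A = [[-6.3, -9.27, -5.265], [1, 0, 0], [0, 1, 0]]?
Eigenvalues solve det(λI - A) = 0.
Characteristic polynomial: λ^3 + 6.3*λ^2 + 9.27*λ + 5.265 = 0.
Factor: (λ + 4.5)(λ^2 + 1.8*λ + 1.17) = 0.
Roots: -0.9 + 0.6j, -0.9 - 0.6j, -4.5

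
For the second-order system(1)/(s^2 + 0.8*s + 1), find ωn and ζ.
Standard form: ωn²/(s²+2ζωn·s+ωn²).
const=1=ωn² → ωn=1, s coeff=0.8=2ζωn → ζ=0.4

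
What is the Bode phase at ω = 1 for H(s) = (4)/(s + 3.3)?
Substitute s = j*1: H(j1) = 1.11018 - 0.336417j.
∠H(j1) = atan2(Im, Re) = atan2(-0.336417, 1.11018) = -16.86°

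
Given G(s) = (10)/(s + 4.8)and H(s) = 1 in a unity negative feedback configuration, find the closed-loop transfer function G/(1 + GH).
Closed-loop T = G/(1+GH).
Numerator: G_num * H_den = 10.
Denominator: G_den * H_den + G_num * H_num = (s + 4.8) + (10) = s + 14.8.
T(s) = (10)/(s + 14.8)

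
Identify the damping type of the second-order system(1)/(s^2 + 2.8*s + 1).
Standard form: ωn²/(s²+2ζωn·s+ωn²) gives ωn=1, ζ=1.4.
Overdamped (ζ = 1.4 > 1)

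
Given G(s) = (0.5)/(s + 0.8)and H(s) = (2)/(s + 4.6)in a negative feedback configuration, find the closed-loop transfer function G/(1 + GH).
Closed-loop T = G/(1+GH).
Numerator: G_num * H_den = 0.5*s + 2.3.
Denominator: G_den * H_den + G_num * H_num = (s^2 + 5.4*s + 3.68) + (1) = s^2 + 5.4*s + 4.68.
T(s) = (0.5*s + 2.3)/(s^2 + 5.4*s + 4.68)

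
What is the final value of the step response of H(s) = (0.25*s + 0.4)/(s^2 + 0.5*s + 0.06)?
FVT: lim_{t→∞} y(t) = lim_{s→0} s*Y(s) where Y(s) = H(s)/s.
= lim_{s→0} H(s) = H(0) = num(0)/den(0) = 0.4/0.06 = 6.667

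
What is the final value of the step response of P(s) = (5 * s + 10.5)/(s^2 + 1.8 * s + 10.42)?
FVT: lim_{t→∞} y(t) = lim_{s→0} s*Y(s) where Y(s) = P(s)/s.
= lim_{s→0} P(s) = P(0) = num(0)/den(0) = 10.5/10.42 = 1.008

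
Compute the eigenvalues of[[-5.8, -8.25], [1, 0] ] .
Eigenvalues solve det(λI - A) = 0.
Characteristic polynomial: λ^2 + 5.8*λ + 8.25 = 0.
Factor: (λ + 2.5)(λ + 3.3) = 0.
Roots: -2.5, -3.3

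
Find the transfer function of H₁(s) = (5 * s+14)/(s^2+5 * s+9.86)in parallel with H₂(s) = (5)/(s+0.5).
Parallel: H = H₁ + H₂ = (n₁·d₂ + n₂·d₁)/(d₁·d₂).
n₁·d₂ = 5*s^2 + 16.5*s + 7. n₂·d₁ = 5*s^2 + 25*s + 49.3. Sum = 10*s^2 + 41.5*s + 56.3. d₁·d₂ = s^3 + 5.5*s^2 + 12.36*s + 4.93.
H(s) = (10*s^2 + 41.5*s + 56.3)/(s^3 + 5.5*s^2 + 12.36*s + 4.93)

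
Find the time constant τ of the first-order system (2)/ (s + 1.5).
First-order system: τ = -1/pole. Pole = -1.5. τ = -1/(-1.5) = 0.6667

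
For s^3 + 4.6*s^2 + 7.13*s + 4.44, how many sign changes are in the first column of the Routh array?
Routh array:
s^3: [1, 7.13]; s^2: [4.6, 4.44]; s^1: [6.16478]; s^0: [4.44]
First column: [1, 4.6, 6.16478, 4.44]. Sign changes = 0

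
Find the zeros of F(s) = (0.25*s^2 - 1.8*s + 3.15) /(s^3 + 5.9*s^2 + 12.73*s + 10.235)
Set numerator = 0: 0.25*s^2 - 1.8*s + 3.15 = 0.25*(s - 4.2)(s - 3) = 0 → Zeros: 3, 4.2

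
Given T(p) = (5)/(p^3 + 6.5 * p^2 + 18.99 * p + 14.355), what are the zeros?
Numerator is a nonzero constant (5) → Zeros: none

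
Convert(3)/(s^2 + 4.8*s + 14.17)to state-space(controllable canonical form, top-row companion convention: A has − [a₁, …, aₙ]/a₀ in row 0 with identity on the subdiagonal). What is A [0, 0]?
Reachable canonical form for den = s^2 + 4.8*s + 14.17: top row of A = -[a₁,a₂,...,aₙ]/a₀, ones on the subdiagonal, zeros elsewhere.
A = [[-4.8, -14.17], [1, 0]].
A[0,0] = -4.8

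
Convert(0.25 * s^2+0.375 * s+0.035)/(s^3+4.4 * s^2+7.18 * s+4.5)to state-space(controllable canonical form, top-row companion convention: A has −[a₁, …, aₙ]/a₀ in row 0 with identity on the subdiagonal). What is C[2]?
Reachable canonical form: C = numerator coefficients (right-aligned, zero-padded to length n).
num = 0.25*s^2 + 0.375*s + 0.035, C = [[0.25, 0.375, 0.035]].
C[2] = 0.035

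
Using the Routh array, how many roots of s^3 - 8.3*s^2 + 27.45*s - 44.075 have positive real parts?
Routh array:
s^3: [1, 27.45]; s^2: [-8.3, -44.075]; s^1: [22.1398]; s^0: [-44.075]
First column: [1, -8.3, 22.1398, -44.075]. Sign changes = RHP roots = 3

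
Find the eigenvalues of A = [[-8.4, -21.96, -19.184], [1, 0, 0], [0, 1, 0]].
Eigenvalues solve det(λI - A) = 0.
Characteristic polynomial: λ^3 + 8.4*λ^2 + 21.96*λ + 19.184 = 0.
Factor: (λ + 4.4)(λ^2 + 4*λ + 4.36) = 0.
Roots: -2 + 0.6j, -2 - 0.6j, -4.4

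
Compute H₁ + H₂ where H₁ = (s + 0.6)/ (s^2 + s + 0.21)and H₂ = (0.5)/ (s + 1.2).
Parallel: H = H₁ + H₂ = (n₁·d₂ + n₂·d₁)/(d₁·d₂).
n₁·d₂ = s^2 + 1.8*s + 0.72. n₂·d₁ = 0.5*s^2 + 0.5*s + 0.105. Sum = 1.5*s^2 + 2.3*s + 0.825. d₁·d₂ = s^3 + 2.2*s^2 + 1.41*s + 0.252.
H(s) = (1.5*s^2 + 2.3*s + 0.825)/(s^3 + 2.2*s^2 + 1.41*s + 0.252)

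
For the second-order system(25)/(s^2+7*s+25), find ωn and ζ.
Standard form: ωn²/(s²+2ζωn·s+ωn²).
const=25=ωn² → ωn=5, s coeff=7=2ζωn → ζ=0.7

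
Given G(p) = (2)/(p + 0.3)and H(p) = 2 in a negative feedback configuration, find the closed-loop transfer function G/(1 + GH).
Closed-loop T = G/(1+GH).
Numerator: G_num * H_den = 2.
Denominator: G_den * H_den + G_num * H_num = (p + 0.3) + (4) = p + 4.3.
T(p) = (2)/(p + 4.3)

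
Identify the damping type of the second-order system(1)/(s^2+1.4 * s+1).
Standard form: ωn²/(s²+2ζωn·s+ωn²) gives ωn=1, ζ=0.7.
Underdamped (ζ = 0.7 < 1)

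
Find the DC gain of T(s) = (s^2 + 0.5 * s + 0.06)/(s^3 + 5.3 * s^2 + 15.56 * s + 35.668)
DC gain = T(0) = num(0)/den(0) = 0.06/35.668 = 0.001682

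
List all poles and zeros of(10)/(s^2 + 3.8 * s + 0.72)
Set denominator = 0: s^2 + 3.8*s + 0.72 = (s + 0.2)(s + 3.6) = 0 → Poles: -0.2, -3.6
Numerator is a nonzero constant (10) → Zeros: none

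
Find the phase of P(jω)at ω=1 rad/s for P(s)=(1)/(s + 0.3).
Substitute s = j*1: P(j1) = 0.275229 - 0.917431j.
∠P(j1) = atan2(Im, Re) = atan2(-0.917431, 0.275229) = -73.30°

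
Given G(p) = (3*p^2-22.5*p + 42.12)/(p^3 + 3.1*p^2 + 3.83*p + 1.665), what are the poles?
Set denominator = 0: p^3 + 3.1*p^2 + 3.83*p + 1.665 = (p + 0.9)(p^2 + 2.2*p + 1.85) = 0 → Poles: -0.9, -1.1 + 0.8j, -1.1 - 0.8j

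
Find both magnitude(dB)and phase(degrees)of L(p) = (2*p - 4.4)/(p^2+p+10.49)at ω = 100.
Substitute p = j*100: L(j100) = 0.000640818 - 0.0200146j.
|L| = 20*log₁₀(sqrt(Re²+Im²)) = -33.97 dB.
∠L = atan2(Im, Re) = -88.17°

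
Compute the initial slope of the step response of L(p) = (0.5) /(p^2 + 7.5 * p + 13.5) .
IVT: y'(0⁺) = lim_{p→∞} p²·Y(p) = lim_{p→∞} p·L(p).
deg(num) = 0, deg(den) = 2, relative degree = 2 ≥ 2, so p·L(p) → 0. Initial slope = 0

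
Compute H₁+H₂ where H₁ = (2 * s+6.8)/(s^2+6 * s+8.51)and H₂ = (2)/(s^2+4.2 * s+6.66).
Parallel: H = H₁ + H₂ = (n₁·d₂ + n₂·d₁)/(d₁·d₂).
n₁·d₂ = 2*s^3 + 15.2*s^2 + 41.88*s + 45.288. n₂·d₁ = 2*s^2 + 12*s + 17.02. Sum = 2*s^3 + 17.2*s^2 + 53.88*s + 62.308. d₁·d₂ = s^4 + 10.2*s^3 + 40.37*s^2 + 75.702*s + 56.6766.
H(s) = (2*s^3 + 17.2*s^2 + 53.88*s + 62.308)/(s^4 + 10.2*s^3 + 40.37*s^2 + 75.702*s + 56.6766)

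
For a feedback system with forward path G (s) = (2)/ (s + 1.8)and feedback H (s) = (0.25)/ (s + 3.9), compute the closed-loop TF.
Closed-loop T = G/(1+GH).
Numerator: G_num * H_den = 2*s + 7.8.
Denominator: G_den * H_den + G_num * H_num = (s^2 + 5.7*s + 7.02) + (0.5) = s^2 + 5.7*s + 7.52.
T(s) = (2*s + 7.8)/(s^2 + 5.7*s + 7.52)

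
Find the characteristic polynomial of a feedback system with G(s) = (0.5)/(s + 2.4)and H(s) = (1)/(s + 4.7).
Characteristic poly = G_den * H_den + G_num * H_num = (s^2 + 7.1*s + 11.28) + (0.5) = s^2 + 7.1*s + 11.78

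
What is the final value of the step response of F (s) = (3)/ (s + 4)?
FVT: lim_{t→∞} y(t) = lim_{s→0} s*Y(s) where Y(s) = F(s)/s.
= lim_{s→0} F(s) = F(0) = num(0)/den(0) = 3/4 = 0.75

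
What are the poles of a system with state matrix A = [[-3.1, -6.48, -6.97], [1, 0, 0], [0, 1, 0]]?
Eigenvalues solve det(λI - A) = 0.
Characteristic polynomial: λ^3 + 3.1*λ^2 + 6.48*λ + 6.97 = 0.
Factor: (λ + 1.7)(λ^2 + 1.4*λ + 4.1) = 0.
Roots: -0.7 + 1.9j, -0.7 - 1.9j, -1.7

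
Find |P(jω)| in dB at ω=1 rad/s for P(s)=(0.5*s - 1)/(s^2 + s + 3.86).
Substitute s = j*1: P(j1) = -0.257092 + 0.264717j.
|P(j1)| = sqrt(Re² + Im²) = 0.369.
20*log₁₀(0.369) = -8.66 dB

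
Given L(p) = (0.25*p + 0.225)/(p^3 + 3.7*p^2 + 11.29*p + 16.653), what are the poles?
Set denominator = 0: p^3 + 3.7*p^2 + 11.29*p + 16.653 = (p + 2.1)(p^2 + 1.6*p + 7.93) = 0 → Poles: -0.8 + 2.7j, -0.8 - 2.7j, -2.1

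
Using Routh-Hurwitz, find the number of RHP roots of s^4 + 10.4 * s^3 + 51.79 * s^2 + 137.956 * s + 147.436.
Routh array:
s^4: [1, 51.79, 147.436]; s^3: [10.4, 137.956]; s^2: [38.525, 147.436]; s^1: [98.155]; s^0: [147.436]
First column: [1, 10.4, 38.525, 98.155, 147.436]. Sign changes = RHP roots = 0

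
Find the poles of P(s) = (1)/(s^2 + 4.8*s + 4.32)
Set denominator = 0: s^2 + 4.8*s + 4.32 = (s + 1.2)(s + 3.6) = 0 → Poles: -1.2, -3.6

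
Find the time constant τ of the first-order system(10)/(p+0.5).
First-order system: τ = -1/pole. Pole = -0.5. τ = -1/(-0.5) = 2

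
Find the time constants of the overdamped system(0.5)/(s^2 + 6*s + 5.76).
Overdamped: real poles at -4.8, -1.2. τ = -1/pole → τ₁ = 0.2083, τ₂ = 0.8333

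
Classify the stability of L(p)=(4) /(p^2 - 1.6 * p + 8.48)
Denominator: p^2 - 1.6*p + 8.48. Poles: 0.8 + 2.8j, 0.8 - 2.8j. Unstable (2 pole(s) in RHP)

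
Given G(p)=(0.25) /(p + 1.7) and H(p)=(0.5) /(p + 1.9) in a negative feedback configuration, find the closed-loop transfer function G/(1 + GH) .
Closed-loop T = G/(1+GH).
Numerator: G_num * H_den = 0.25*p + 0.475.
Denominator: G_den * H_den + G_num * H_num = (p^2 + 3.6*p + 3.23) + (0.125) = p^2 + 3.6*p + 3.355.
T(p) = (0.25*p + 0.475)/(p^2 + 3.6*p + 3.355)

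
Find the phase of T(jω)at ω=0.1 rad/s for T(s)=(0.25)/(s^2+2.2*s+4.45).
Substitute s = j*0.1: T(j0.1) = 0.0561684 - 0.00278312j.
∠T(j0.1) = atan2(Im, Re) = atan2(-0.00278312, 0.0561684) = -2.84°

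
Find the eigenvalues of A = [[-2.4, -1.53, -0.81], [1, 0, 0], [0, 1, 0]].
Eigenvalues solve det(λI - A) = 0.
Characteristic polynomial: λ^3 + 2.4*λ^2 + 1.53*λ + 0.81 = 0.
Factor: (λ + 1.8)(λ^2 + 0.6*λ + 0.45) = 0.
Roots: -0.3 + 0.6j, -0.3 - 0.6j, -1.8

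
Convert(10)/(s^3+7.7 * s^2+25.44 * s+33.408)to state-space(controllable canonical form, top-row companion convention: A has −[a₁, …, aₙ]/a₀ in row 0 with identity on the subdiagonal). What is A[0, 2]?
Reachable canonical form for den = s^3 + 7.7*s^2 + 25.44*s + 33.408: top row of A = -[a₁,a₂,...,aₙ]/a₀, ones on the subdiagonal, zeros elsewhere.
A = [[-7.7, -25.44, -33.408], [1, 0, 0], [0, 1, 0]].
A[0,2] = -33.408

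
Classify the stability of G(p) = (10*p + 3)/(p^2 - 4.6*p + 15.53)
Denominator: p^2 - 4.6*p + 15.53. Poles: 2.3 + 3.2j, 2.3 - 3.2j. Unstable (2 pole(s) in RHP)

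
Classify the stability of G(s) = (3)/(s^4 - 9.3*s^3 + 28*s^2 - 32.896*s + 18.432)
Denominator: s^4 - 9.3*s^3 + 28*s^2 - 32.896*s + 18.432 = (s - 4.5)(s - 3.2)(s^2 - 1.6*s + 1.28). Poles: 0.8 + 0.8j, 0.8 - 0.8j, 3.2, 4.5. Unstable (4 pole(s) in RHP)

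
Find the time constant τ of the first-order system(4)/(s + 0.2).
First-order system: τ = -1/pole. Pole = -0.2. τ = -1/(-0.2) = 5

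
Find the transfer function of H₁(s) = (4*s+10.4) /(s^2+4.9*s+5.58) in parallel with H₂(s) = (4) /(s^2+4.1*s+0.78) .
Parallel: H = H₁ + H₂ = (n₁·d₂ + n₂·d₁)/(d₁·d₂).
n₁·d₂ = 4*s^3 + 26.8*s^2 + 45.76*s + 8.112. n₂·d₁ = 4*s^2 + 19.6*s + 22.32. Sum = 4*s^3 + 30.8*s^2 + 65.36*s + 30.432. d₁·d₂ = s^4 + 9*s^3 + 26.45*s^2 + 26.7*s + 4.3524.
H(s) = (4*s^3 + 30.8*s^2 + 65.36*s + 30.432)/(s^4 + 9*s^3 + 26.45*s^2 + 26.7*s + 4.3524)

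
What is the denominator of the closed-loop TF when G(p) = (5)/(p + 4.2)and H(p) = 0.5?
Characteristic poly = G_den * H_den + G_num * H_num = (p + 4.2) + (2.5) = p + 6.7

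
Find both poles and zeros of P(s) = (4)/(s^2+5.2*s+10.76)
Set denominator = 0: s^2 + 5.2*s + 10.76 = 0 → Poles: -2.6 + 2j, -2.6 - 2j
Numerator is a nonzero constant (4) → Zeros: none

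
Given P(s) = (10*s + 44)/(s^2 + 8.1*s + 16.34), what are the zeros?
Set numerator = 0: 10*s + 44 = 0 → Zeros: -4.4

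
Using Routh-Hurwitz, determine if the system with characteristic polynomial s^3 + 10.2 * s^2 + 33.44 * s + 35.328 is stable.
Routh array:
s^3: [1, 33.44]; s^2: [10.2, 35.328]; s^1: [29.9765]; s^0: [35.328]
First column: [1, 10.2, 29.9765, 35.328]. Sign changes = 0.
Yes, stable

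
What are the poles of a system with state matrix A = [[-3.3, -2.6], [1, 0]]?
Eigenvalues solve det(λI - A) = 0.
Characteristic polynomial: λ^2 + 3.3*λ + 2.6 = 0.
Factor: (λ + 2)(λ + 1.3) = 0.
Roots: -1.3, -2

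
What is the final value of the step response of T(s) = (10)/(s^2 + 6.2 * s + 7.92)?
FVT: lim_{t→∞} y(t) = lim_{s→0} s*Y(s) where Y(s) = T(s)/s.
= lim_{s→0} T(s) = T(0) = num(0)/den(0) = 10/7.92 = 1.263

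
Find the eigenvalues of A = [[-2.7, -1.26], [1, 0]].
Eigenvalues solve det(λI - A) = 0.
Characteristic polynomial: λ^2 + 2.7*λ + 1.26 = 0.
Factor: (λ + 0.6)(λ + 2.1) = 0.
Roots: -0.6, -2.1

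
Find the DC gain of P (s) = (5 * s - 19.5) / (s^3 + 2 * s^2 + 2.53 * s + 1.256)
DC gain = P(0) = num(0)/den(0) = -19.5/1.256 = -15.53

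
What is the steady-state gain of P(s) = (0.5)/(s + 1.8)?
DC gain = P(0) = num(0)/den(0) = 0.5/1.8 = 0.2778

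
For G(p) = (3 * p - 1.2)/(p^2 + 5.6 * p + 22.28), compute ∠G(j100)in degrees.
Substitute p = j*100: G(j100) = 0.0018021 - 0.0299658j.
∠G(j100) = atan2(Im, Re) = atan2(-0.0299658, 0.0018021) = -86.56°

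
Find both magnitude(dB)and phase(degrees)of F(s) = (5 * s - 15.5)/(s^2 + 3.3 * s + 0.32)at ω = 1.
Substitute s = j*1: F(j1) = 2.38188 + 4.20616j.
|F| = 20*log₁₀(sqrt(Re²+Im²)) = 13.69 dB.
∠F = atan2(Im, Re) = 60.48°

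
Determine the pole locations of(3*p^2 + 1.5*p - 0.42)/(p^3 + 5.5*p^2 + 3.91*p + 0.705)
Set denominator = 0: p^3 + 5.5*p^2 + 3.91*p + 0.705 = (p + 0.5)(p + 4.7)(p + 0.3) = 0 → Poles: -0.3, -0.5, -4.7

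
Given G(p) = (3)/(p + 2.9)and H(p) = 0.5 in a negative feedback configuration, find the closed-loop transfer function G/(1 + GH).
Closed-loop T = G/(1+GH).
Numerator: G_num * H_den = 3.
Denominator: G_den * H_den + G_num * H_num = (p + 2.9) + (1.5) = p + 4.4.
T(p) = (3)/(p + 4.4)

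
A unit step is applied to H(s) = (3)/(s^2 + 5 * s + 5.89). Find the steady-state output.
FVT: lim_{t→∞} y(t) = lim_{s→0} s*Y(s) where Y(s) = H(s)/s.
= lim_{s→0} H(s) = H(0) = num(0)/den(0) = 3/5.89 = 0.5093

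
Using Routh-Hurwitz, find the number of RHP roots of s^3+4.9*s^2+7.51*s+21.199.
Routh array:
s^3: [1, 7.51]; s^2: [4.9, 21.199]; s^1: [3.18367]; s^0: [21.199]
First column: [1, 4.9, 3.18367, 21.199]. Sign changes = RHP roots = 0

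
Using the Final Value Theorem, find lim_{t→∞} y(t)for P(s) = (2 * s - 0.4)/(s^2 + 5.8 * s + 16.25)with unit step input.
FVT: lim_{t→∞} y(t) = lim_{s→0} s*Y(s) where Y(s) = P(s)/s.
= lim_{s→0} P(s) = P(0) = num(0)/den(0) = -0.4/16.25 = -0.02462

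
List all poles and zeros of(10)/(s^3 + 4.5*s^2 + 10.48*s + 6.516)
Set denominator = 0: s^3 + 4.5*s^2 + 10.48*s + 6.516 = (s + 0.9)(s^2 + 3.6*s + 7.24) = 0 → Poles: -0.9, -1.8 + 2j, -1.8 - 2j
Numerator is a nonzero constant (10) → Zeros: none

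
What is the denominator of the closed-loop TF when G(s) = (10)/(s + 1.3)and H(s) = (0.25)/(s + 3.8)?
Characteristic poly = G_den * H_den + G_num * H_num = (s^2 + 5.1*s + 4.94) + (2.5) = s^2 + 5.1*s + 7.44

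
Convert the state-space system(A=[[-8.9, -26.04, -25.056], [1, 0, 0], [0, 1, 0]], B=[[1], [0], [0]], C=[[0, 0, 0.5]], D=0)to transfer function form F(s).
F(s) = C(sI - A)⁻¹B + D.
Characteristic polynomial det(sI - A) = s^3 + 8.9*s^2 + 26.04*s + 25.056.
Numerator from C·adj(sI-A)·B + D·det(sI-A) = 0.5.
F(s) = (0.5)/(s^3 + 8.9*s^2 + 26.04*s + 25.056)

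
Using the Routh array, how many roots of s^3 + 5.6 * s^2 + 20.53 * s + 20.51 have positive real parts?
Routh array:
s^3: [1, 20.53]; s^2: [5.6, 20.51]; s^1: [16.8675]; s^0: [20.51]
First column: [1, 5.6, 16.8675, 20.51]. Sign changes = RHP roots = 0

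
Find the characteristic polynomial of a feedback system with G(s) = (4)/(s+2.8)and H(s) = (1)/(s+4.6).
Characteristic poly = G_den * H_den + G_num * H_num = (s^2 + 7.4*s + 12.88) + (4) = s^2 + 7.4*s + 16.88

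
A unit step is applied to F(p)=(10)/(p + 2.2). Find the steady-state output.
FVT: lim_{t→∞} y(t) = lim_{p→0} p*Y(p) where Y(p) = F(p)/p.
= lim_{p→0} F(p) = F(0) = num(0)/den(0) = 10/2.2 = 4.545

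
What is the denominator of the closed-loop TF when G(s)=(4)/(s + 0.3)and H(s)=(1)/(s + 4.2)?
Characteristic poly = G_den * H_den + G_num * H_num = (s^2 + 4.5*s + 1.26) + (4) = s^2 + 4.5*s + 5.26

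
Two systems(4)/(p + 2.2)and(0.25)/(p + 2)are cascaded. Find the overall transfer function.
Series: H = H₁ · H₂ = (n₁·n₂)/(d₁·d₂).
Num: n₁·n₂ = 1. Den: d₁·d₂ = p^2 + 4.2*p + 4.4.
H(p) = (1)/(p^2 + 4.2*p + 4.4)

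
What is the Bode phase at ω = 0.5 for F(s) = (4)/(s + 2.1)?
Substitute s = j*0.5: F(j0.5) = 1.80258 - 0.429185j.
∠F(j0.5) = atan2(Im, Re) = atan2(-0.429185, 1.80258) = -13.39°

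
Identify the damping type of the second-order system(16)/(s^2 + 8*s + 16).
Standard form: ωn²/(s²+2ζωn·s+ωn²) gives ωn=4, ζ=1.
Critically damped (ζ = 1)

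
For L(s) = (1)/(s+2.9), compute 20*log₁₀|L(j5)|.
Substitute s = j*5: L(j5) = 0.0868004 - 0.149656j.
|L(j5)| = sqrt(Re² + Im²) = 0.173.
20*log₁₀(0.173) = -15.24 dB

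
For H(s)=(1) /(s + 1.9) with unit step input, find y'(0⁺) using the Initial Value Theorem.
IVT: y'(0⁺) = lim_{s→∞} s²·Y(s) = lim_{s→∞} s·H(s).
deg(num) = 0, deg(den) = 1, relative degree = 1, so s·H(s) → (leading num)/(leading den) = 1/1 = 1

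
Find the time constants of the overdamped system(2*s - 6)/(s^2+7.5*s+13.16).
Overdamped: real poles at -2.8, -4.7. τ = -1/pole → τ₁ = 0.3571, τ₂ = 0.2128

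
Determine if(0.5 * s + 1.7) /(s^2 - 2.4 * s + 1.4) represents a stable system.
Denominator: s^2 - 2.4*s + 1.4 = (s - 1.4)(s - 1). Poles: 1, 1.4. All Re(p)<0: No (unstable)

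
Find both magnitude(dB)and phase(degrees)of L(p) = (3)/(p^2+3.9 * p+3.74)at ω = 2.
Substitute p = j*2: L(j2) = -0.0128063 - 0.384189j.
|L| = 20*log₁₀(sqrt(Re²+Im²)) = -8.30 dB.
∠L = atan2(Im, Re) = -91.91°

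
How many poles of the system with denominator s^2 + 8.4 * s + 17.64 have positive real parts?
s^2 + 8.4*s + 17.64 = (s + 4.2)(s + 4.2). Poles: -4.2, -4.2. RHP poles (Re>0): 0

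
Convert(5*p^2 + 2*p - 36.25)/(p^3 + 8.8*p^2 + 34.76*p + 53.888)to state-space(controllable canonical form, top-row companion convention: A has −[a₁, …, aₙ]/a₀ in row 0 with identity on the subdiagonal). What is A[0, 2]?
Reachable canonical form for den = p^3 + 8.8*p^2 + 34.76*p + 53.888: top row of A = -[a₁,a₂,...,aₙ]/a₀, ones on the subdiagonal, zeros elsewhere.
A = [[-8.8, -34.76, -53.888], [1, 0, 0], [0, 1, 0]].
A[0,2] = -53.888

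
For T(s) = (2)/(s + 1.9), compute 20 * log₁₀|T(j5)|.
Substitute s = j*5: T(j5) = 0.132821 - 0.349528j.
|T(j5)| = sqrt(Re² + Im²) = 0.3739.
20*log₁₀(0.3739) = -8.54 dB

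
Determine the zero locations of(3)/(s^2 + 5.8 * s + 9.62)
Numerator is a nonzero constant (3) → Zeros: none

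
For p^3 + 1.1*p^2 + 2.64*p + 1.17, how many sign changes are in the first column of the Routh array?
Routh array:
p^3: [1, 2.64]; p^2: [1.1, 1.17]; p^1: [1.57636]; p^0: [1.17]
First column: [1, 1.1, 1.57636, 1.17]. Sign changes = 0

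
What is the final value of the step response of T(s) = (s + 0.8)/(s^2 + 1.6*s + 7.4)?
FVT: lim_{t→∞} y(t) = lim_{s→0} s*Y(s) where Y(s) = T(s)/s.
= lim_{s→0} T(s) = T(0) = num(0)/den(0) = 0.8/7.4 = 0.1081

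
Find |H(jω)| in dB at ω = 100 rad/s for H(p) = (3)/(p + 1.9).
Substitute p = j*100: H(j100) = 0.000569794 - 0.0299892j.
|H(j100)| = sqrt(Re² + Im²) = 0.02999.
20*log₁₀(0.02999) = -30.46 dB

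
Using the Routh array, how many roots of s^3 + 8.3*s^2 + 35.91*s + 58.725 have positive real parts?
Routh array:
s^3: [1, 35.91]; s^2: [8.3, 58.725]; s^1: [28.8347]; s^0: [58.725]
First column: [1, 8.3, 28.8347, 58.725]. Sign changes = RHP roots = 0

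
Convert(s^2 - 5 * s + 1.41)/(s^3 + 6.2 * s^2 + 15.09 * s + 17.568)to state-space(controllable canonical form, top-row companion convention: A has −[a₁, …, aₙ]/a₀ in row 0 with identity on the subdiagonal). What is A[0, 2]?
Reachable canonical form for den = s^3 + 6.2*s^2 + 15.09*s + 17.568: top row of A = -[a₁,a₂,...,aₙ]/a₀, ones on the subdiagonal, zeros elsewhere.
A = [[-6.2, -15.09, -17.568], [1, 0, 0], [0, 1, 0]].
A[0,2] = -17.568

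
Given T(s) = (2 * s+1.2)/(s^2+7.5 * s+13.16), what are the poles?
Set denominator = 0: s^2 + 7.5*s + 13.16 = (s + 4.7)(s + 2.8) = 0 → Poles: -2.8, -4.7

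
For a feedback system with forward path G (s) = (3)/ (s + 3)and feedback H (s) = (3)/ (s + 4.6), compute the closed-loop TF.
Closed-loop T = G/(1+GH).
Numerator: G_num * H_den = 3*s + 13.8.
Denominator: G_den * H_den + G_num * H_num = (s^2 + 7.6*s + 13.8) + (9) = s^2 + 7.6*s + 22.8.
T(s) = (3*s + 13.8)/(s^2 + 7.6*s + 22.8)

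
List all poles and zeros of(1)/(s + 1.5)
Set denominator = 0: s + 1.5 = 0 → Poles: -1.5
Numerator is a nonzero constant (1) → Zeros: none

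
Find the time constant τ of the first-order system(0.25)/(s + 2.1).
First-order system: τ = -1/pole. Pole = -2.1. τ = -1/(-2.1) = 0.4762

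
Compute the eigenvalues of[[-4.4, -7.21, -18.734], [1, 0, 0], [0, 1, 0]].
Eigenvalues solve det(λI - A) = 0.
Characteristic polynomial: λ^3 + 4.4*λ^2 + 7.21*λ + 18.734 = 0.
Factor: (λ + 3.8)(λ^2 + 0.6*λ + 4.93) = 0.
Roots: -0.3 + 2.2j, -0.3 - 2.2j, -3.8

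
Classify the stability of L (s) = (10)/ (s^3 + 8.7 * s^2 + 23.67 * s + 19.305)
Denominator: s^3 + 8.7*s^2 + 23.67*s + 19.305 = (s + 3.3)(s + 3.9)(s + 1.5). Poles: -1.5, -3.3, -3.9. Stable (all poles in LHP)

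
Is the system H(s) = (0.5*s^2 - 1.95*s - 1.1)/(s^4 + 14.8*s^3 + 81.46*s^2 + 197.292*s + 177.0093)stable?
Denominator: s^4 + 14.8*s^3 + 81.46*s^2 + 197.292*s + 177.0093 = (s + 2.7)(s + 4.1)(s + 3.9)(s + 4.1). Poles: -2.7, -3.9, -4.1, -4.1. All Re(p)<0: Yes (stable)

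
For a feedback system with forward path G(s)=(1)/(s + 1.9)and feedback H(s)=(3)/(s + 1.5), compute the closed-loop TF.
Closed-loop T = G/(1+GH).
Numerator: G_num * H_den = s + 1.5.
Denominator: G_den * H_den + G_num * H_num = (s^2 + 3.4*s + 2.85) + (3) = s^2 + 3.4*s + 5.85.
T(s) = (s + 1.5)/(s^2 + 3.4*s + 5.85)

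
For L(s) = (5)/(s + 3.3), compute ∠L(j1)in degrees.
Substitute s = j*1: L(j1) = 1.38772 - 0.420521j.
∠L(j1) = atan2(Im, Re) = atan2(-0.420521, 1.38772) = -16.86°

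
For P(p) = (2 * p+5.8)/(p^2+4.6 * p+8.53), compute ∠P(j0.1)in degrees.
Substitute p = j*0.1: P(j0.1) = 0.680036 - 0.0132414j.
∠P(j0.1) = atan2(Im, Re) = atan2(-0.0132414, 0.680036) = -1.12°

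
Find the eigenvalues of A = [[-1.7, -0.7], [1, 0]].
Eigenvalues solve det(λI - A) = 0.
Characteristic polynomial: λ^2 + 1.7*λ + 0.7 = 0.
Factor: (λ + 1)(λ + 0.7) = 0.
Roots: -0.7, -1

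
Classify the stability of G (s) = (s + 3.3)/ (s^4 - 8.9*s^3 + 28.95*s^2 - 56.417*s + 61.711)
Denominator: s^4 - 8.9*s^3 + 28.95*s^2 - 56.417*s + 61.711 = (s - 4.7)(s - 2.6)(s^2 - 1.6*s + 5.05). Poles: 0.8 + 2.1j, 0.8 - 2.1j, 2.6, 4.7. Unstable (4 pole(s) in RHP)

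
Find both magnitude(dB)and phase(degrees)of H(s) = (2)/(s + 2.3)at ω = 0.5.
Substitute s = j*0.5: H(j0.5) = 0.830325 - 0.180505j.
|H| = 20*log₁₀(sqrt(Re²+Im²)) = -1.41 dB.
∠H = atan2(Im, Re) = -12.26°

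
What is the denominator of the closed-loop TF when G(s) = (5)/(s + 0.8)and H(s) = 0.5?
Characteristic poly = G_den * H_den + G_num * H_num = (s + 0.8) + (2.5) = s + 3.3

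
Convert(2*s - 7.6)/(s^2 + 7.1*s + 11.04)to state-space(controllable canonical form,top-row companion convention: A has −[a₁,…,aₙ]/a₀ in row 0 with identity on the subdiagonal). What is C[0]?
Reachable canonical form: C = numerator coefficients (right-aligned, zero-padded to length n).
num = 2*s - 7.6, C = [[2, -7.6]].
C[0] = 2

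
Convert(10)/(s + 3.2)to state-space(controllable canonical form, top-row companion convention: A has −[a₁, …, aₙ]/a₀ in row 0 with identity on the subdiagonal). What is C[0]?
Reachable canonical form: C = numerator coefficients (right-aligned, zero-padded to length n).
num = 10, C = [[10]].
C[0] = 10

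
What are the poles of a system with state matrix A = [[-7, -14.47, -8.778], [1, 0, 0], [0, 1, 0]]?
Eigenvalues solve det(λI - A) = 0.
Characteristic polynomial: λ^3 + 7*λ^2 + 14.47*λ + 8.778 = 0.
Factor: (λ + 1.1)(λ + 3.8)(λ + 2.1) = 0.
Roots: -1.1, -2.1, -3.8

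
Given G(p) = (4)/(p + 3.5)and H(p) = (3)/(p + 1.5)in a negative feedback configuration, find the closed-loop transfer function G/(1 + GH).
Closed-loop T = G/(1+GH).
Numerator: G_num * H_den = 4*p + 6.
Denominator: G_den * H_den + G_num * H_num = (p^2 + 5*p + 5.25) + (12) = p^2 + 5*p + 17.25.
T(p) = (4*p + 6)/(p^2 + 5*p + 17.25)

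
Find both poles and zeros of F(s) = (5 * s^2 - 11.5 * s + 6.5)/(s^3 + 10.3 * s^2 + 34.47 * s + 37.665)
Set denominator = 0: s^3 + 10.3*s^2 + 34.47*s + 37.665 = (s + 4.5)(s + 2.7)(s + 3.1) = 0 → Poles: -2.7, -3.1, -4.5
Set numerator = 0: 5*s^2 - 11.5*s + 6.5 = 5*(s - 1)(s - 1.3) = 0 → Zeros: 1, 1.3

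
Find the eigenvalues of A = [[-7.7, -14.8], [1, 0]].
Eigenvalues solve det(λI - A) = 0.
Characteristic polynomial: λ^2 + 7.7*λ + 14.8 = 0.
Factor: (λ + 4)(λ + 3.7) = 0.
Roots: -3.7, -4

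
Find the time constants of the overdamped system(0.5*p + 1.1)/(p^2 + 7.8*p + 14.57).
Overdamped: real poles at -4.7, -3.1. τ = -1/pole → τ₁ = 0.2128, τ₂ = 0.3226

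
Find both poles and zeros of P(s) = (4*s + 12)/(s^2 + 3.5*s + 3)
Set denominator = 0: s^2 + 3.5*s + 3 = (s + 2)(s + 1.5) = 0 → Poles: -1.5, -2
Set numerator = 0: 4*s + 12 = 0 → Zeros: -3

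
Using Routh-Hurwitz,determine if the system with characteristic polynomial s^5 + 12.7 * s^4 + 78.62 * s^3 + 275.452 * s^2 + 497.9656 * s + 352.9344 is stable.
Routh array:
s^5: [1, 78.62, 497.9656]; s^4: [12.7, 275.452, 352.9344]; s^3: [56.9309, 470.175]; s^2: [170.566, 352.9344]; s^1: [352.375]; s^0: [352.9344]
First column: [1, 12.7, 56.9309, 170.566, 352.375, 352.9344]. Sign changes = 0.
Yes, stable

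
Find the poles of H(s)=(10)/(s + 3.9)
Set denominator = 0: s + 3.9 = 0 → Poles: -3.9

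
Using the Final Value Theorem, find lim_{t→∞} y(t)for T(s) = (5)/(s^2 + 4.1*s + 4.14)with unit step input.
FVT: lim_{t→∞} y(t) = lim_{s→0} s*Y(s) where Y(s) = T(s)/s.
= lim_{s→0} T(s) = T(0) = num(0)/den(0) = 5/4.14 = 1.208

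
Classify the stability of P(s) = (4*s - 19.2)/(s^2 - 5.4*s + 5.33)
Denominator: s^2 - 5.4*s + 5.33 = (s - 1.3)(s - 4.1). Poles: 1.3, 4.1. Unstable (2 pole(s) in RHP)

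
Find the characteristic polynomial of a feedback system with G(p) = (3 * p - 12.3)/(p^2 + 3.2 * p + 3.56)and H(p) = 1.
Characteristic poly = G_den * H_den + G_num * H_num = (p^2 + 3.2*p + 3.56) + (3*p - 12.3) = p^2 + 6.2*p - 8.74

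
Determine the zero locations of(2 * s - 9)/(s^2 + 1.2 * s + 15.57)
Set numerator = 0: 2*s - 9 = 0 → Zeros: 4.5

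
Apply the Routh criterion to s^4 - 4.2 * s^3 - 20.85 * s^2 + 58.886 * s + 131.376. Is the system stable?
Routh array:
s^4: [1, -20.85, 131.376]; s^3: [-4.2, 58.886]; s^2: [-6.82952, 131.376]; s^1: [-21.9072]; s^0: [131.376]
First column: [1, -4.2, -6.82952, -21.9072, 131.376]. Sign changes = 2.
No, unstable (2 RHP root(s))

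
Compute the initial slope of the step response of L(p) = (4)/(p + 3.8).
IVT: y'(0⁺) = lim_{p→∞} p²·Y(p) = lim_{p→∞} p·L(p).
deg(num) = 0, deg(den) = 1, relative degree = 1, so p·L(p) → (leading num)/(leading den) = 4/1 = 4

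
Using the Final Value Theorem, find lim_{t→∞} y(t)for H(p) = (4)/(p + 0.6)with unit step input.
FVT: lim_{t→∞} y(t) = lim_{p→0} p*Y(p) where Y(p) = H(p)/p.
= lim_{p→0} H(p) = H(0) = num(0)/den(0) = 4/0.6 = 6.667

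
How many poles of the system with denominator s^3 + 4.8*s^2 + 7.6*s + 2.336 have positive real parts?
s^3 + 4.8*s^2 + 7.6*s + 2.336 = (s + 0.4)(s^2 + 4.4*s + 5.84). Poles: -0.4, -2.2 + 1j, -2.2 - 1j. RHP poles (Re>0): 0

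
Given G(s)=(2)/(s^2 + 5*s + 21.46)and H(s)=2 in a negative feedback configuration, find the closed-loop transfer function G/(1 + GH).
Closed-loop T = G/(1+GH).
Numerator: G_num * H_den = 2.
Denominator: G_den * H_den + G_num * H_num = (s^2 + 5*s + 21.46) + (4) = s^2 + 5*s + 25.46.
T(s) = (2)/(s^2 + 5*s + 25.46)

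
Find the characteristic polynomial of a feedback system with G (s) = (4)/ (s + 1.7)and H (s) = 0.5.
Characteristic poly = G_den * H_den + G_num * H_num = (s + 1.7) + (2) = s + 3.7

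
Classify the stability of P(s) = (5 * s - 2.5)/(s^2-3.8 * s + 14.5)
Denominator: s^2 - 3.8*s + 14.5. Poles: 1.9 + 3.3j, 1.9 - 3.3j. Unstable (2 pole(s) in RHP)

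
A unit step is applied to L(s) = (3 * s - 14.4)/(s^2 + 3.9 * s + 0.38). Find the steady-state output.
FVT: lim_{t→∞} y(t) = lim_{s→0} s*Y(s) where Y(s) = L(s)/s.
= lim_{s→0} L(s) = L(0) = num(0)/den(0) = -14.4/0.38 = -37.89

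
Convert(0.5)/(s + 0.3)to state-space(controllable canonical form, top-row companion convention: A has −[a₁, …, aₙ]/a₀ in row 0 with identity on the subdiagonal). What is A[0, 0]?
Reachable canonical form for den = s + 0.3: top row of A = -[a₁,a₂,...,aₙ]/a₀, ones on the subdiagonal, zeros elsewhere.
A = [[-0.3]].
A[0,0] = -0.3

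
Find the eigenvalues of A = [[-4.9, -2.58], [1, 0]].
Eigenvalues solve det(λI - A) = 0.
Characteristic polynomial: λ^2 + 4.9*λ + 2.58 = 0.
Factor: (λ + 4.3)(λ + 0.6) = 0.
Roots: -0.6, -4.3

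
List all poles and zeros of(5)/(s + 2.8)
Set denominator = 0: s + 2.8 = 0 → Poles: -2.8
Numerator is a nonzero constant (5) → Zeros: none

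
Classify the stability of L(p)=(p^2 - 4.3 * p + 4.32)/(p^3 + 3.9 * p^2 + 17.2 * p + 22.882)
Denominator: p^3 + 3.9*p^2 + 17.2*p + 22.882 = (p + 1.7)(p^2 + 2.2*p + 13.46). Poles: -1.1 + 3.5j, -1.1 - 3.5j, -1.7. Stable (all poles in LHP)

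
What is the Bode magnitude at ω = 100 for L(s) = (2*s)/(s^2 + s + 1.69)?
Substitute s = j*100: L(j100) = 0.000200048 - 0.0200014j.
|L(j100)| = sqrt(Re² + Im²) = 0.02.
20*log₁₀(0.02) = -33.98 dB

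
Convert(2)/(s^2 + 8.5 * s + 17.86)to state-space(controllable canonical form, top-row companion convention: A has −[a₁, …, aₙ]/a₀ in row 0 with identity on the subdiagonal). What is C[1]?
Reachable canonical form: C = numerator coefficients (right-aligned, zero-padded to length n).
num = 2, C = [[0, 2]].
C[1] = 2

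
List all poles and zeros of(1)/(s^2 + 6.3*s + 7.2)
Set denominator = 0: s^2 + 6.3*s + 7.2 = (s + 4.8)(s + 1.5) = 0 → Poles: -1.5, -4.8
Numerator is a nonzero constant (1) → Zeros: none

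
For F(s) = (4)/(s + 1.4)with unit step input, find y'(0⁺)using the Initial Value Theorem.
IVT: y'(0⁺) = lim_{s→∞} s²·Y(s) = lim_{s→∞} s·F(s).
deg(num) = 0, deg(den) = 1, relative degree = 1, so s·F(s) → (leading num)/(leading den) = 4/1 = 4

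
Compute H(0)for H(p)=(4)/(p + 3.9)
DC gain = H(0) = num(0)/den(0) = 4/3.9 = 1.026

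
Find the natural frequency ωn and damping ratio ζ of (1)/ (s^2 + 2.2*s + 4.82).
Underdamped: complex pole -1.1 + 1.9j. ωn = |pole| = 2.195, ζ = -Re(pole)/ωn = 0.501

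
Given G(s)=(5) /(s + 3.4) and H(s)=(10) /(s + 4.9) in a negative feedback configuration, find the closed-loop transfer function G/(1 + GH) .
Closed-loop T = G/(1+GH).
Numerator: G_num * H_den = 5*s + 24.5.
Denominator: G_den * H_den + G_num * H_num = (s^2 + 8.3*s + 16.66) + (50) = s^2 + 8.3*s + 66.66.
T(s) = (5*s + 24.5)/(s^2 + 8.3*s + 66.66)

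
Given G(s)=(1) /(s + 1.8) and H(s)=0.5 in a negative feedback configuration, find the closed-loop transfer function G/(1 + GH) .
Closed-loop T = G/(1+GH).
Numerator: G_num * H_den = 1.
Denominator: G_den * H_den + G_num * H_num = (s + 1.8) + (0.5) = s + 2.3.
T(s) = (1)/(s + 2.3)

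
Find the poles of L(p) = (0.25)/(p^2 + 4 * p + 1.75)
Set denominator = 0: p^2 + 4*p + 1.75 = (p + 3.5)(p + 0.5) = 0 → Poles: -0.5, -3.5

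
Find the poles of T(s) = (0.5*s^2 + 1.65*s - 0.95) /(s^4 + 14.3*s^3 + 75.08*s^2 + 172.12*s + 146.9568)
Set denominator = 0: s^4 + 14.3*s^3 + 75.08*s^2 + 172.12*s + 146.9568 = (s + 4.8)(s + 4.3)(s^2 + 5.2*s + 7.12) = 0 → Poles: -2.6 + 0.6j, -2.6 - 0.6j, -4.3, -4.8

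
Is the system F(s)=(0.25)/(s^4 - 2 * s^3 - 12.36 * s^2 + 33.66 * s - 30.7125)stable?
Denominator: s^4 - 2*s^3 - 12.36*s^2 + 33.66*s - 30.7125 = (s - 3.5)(s + 3.9)(s^2 - 2.4*s + 2.25). Poles: -3.9, 1.2 + 0.9j, 1.2 - 0.9j, 3.5. All Re(p)<0: No (unstable)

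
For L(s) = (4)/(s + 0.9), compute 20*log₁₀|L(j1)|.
Substitute s = j*1: L(j1) = 1.98895 - 2.20994j.
|L(j1)| = sqrt(Re² + Im²) = 2.973.
20*log₁₀(2.973) = 9.46 dB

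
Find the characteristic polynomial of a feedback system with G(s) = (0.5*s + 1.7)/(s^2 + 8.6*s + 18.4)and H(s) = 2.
Characteristic poly = G_den * H_den + G_num * H_num = (s^2 + 8.6*s + 18.4) + (s + 3.4) = s^2 + 9.6*s + 21.8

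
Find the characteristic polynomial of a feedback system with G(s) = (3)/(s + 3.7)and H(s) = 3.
Characteristic poly = G_den * H_den + G_num * H_num = (s + 3.7) + (9) = s + 12.7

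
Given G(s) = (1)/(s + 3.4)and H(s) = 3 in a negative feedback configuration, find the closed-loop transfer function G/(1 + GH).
Closed-loop T = G/(1+GH).
Numerator: G_num * H_den = 1.
Denominator: G_den * H_den + G_num * H_num = (s + 3.4) + (3) = s + 6.4.
T(s) = (1)/(s + 6.4)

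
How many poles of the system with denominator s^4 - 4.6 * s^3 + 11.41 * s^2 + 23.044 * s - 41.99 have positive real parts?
s^4 - 4.6*s^3 + 11.41*s^2 + 23.044*s - 41.99 = (s - 1.3)(s + 1.9)(s^2 - 5.2*s + 17). Poles: -1.9, 1.3, 2.6 + 3.2j, 2.6 - 3.2j. RHP poles (Re>0): 3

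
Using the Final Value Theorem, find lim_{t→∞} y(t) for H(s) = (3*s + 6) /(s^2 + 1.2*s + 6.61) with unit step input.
FVT: lim_{t→∞} y(t) = lim_{s→0} s*Y(s) where Y(s) = H(s)/s.
= lim_{s→0} H(s) = H(0) = num(0)/den(0) = 6/6.61 = 0.9077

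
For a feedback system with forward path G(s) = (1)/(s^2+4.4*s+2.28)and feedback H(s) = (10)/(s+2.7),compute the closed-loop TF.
Closed-loop T = G/(1+GH).
Numerator: G_num * H_den = s + 2.7.
Denominator: G_den * H_den + G_num * H_num = (s^3 + 7.1*s^2 + 14.16*s + 6.156) + (10) = s^3 + 7.1*s^2 + 14.16*s + 16.156.
T(s) = (s + 2.7)/(s^3 + 7.1*s^2 + 14.16*s + 16.156)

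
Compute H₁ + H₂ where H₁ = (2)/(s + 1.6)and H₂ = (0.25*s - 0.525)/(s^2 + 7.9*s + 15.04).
Parallel: H = H₁ + H₂ = (n₁·d₂ + n₂·d₁)/(d₁·d₂).
n₁·d₂ = 2*s^2 + 15.8*s + 30.08. n₂·d₁ = 0.25*s^2 - 0.125*s - 0.84. Sum = 2.25*s^2 + 15.675*s + 29.24. d₁·d₂ = s^3 + 9.5*s^2 + 27.68*s + 24.064.
H(s) = (2.25*s^2 + 15.675*s + 29.24)/(s^3 + 9.5*s^2 + 27.68*s + 24.064)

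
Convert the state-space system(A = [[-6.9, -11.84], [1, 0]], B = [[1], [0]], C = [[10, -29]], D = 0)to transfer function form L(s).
L(s) = C(sI - A)⁻¹B + D.
Characteristic polynomial det(sI - A) = s^2 + 6.9*s + 11.84.
Numerator from C·adj(sI-A)·B + D·det(sI-A) = 10*s - 29.
L(s) = (10*s - 29)/(s^2 + 6.9*s + 11.84)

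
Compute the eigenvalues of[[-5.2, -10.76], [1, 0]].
Eigenvalues solve det(λI - A) = 0.
Characteristic polynomial: λ^2 + 5.2*λ + 10.76 = 0.
Roots: -2.6 + 2j, -2.6 - 2j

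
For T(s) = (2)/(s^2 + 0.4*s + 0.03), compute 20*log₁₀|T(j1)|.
Substitute s = j*1: T(j1) = -1.76219 - 0.726678j.
|T(j1)| = sqrt(Re² + Im²) = 1.906.
20*log₁₀(1.906) = 5.60 dB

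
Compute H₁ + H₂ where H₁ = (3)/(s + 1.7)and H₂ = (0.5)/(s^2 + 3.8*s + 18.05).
Parallel: H = H₁ + H₂ = (n₁·d₂ + n₂·d₁)/(d₁·d₂).
n₁·d₂ = 3*s^2 + 11.4*s + 54.15. n₂·d₁ = 0.5*s + 0.85. Sum = 3*s^2 + 11.9*s + 55. d₁·d₂ = s^3 + 5.5*s^2 + 24.51*s + 30.685.
H(s) = (3*s^2 + 11.9*s + 55)/(s^3 + 5.5*s^2 + 24.51*s + 30.685)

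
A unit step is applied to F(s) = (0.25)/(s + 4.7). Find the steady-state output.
FVT: lim_{t→∞} y(t) = lim_{s→0} s*Y(s) where Y(s) = F(s)/s.
= lim_{s→0} F(s) = F(0) = num(0)/den(0) = 0.25/4.7 = 0.05319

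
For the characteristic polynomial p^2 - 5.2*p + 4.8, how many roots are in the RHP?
p^2 - 5.2*p + 4.8 = (p - 4)(p - 1.2). Poles: 1.2, 4. RHP poles (Re>0): 2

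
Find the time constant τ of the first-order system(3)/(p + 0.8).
First-order system: τ = -1/pole. Pole = -0.8. τ = -1/(-0.8) = 1.25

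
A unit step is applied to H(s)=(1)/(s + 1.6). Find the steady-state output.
FVT: lim_{t→∞} y(t) = lim_{s→0} s*Y(s) where Y(s) = H(s)/s.
= lim_{s→0} H(s) = H(0) = num(0)/den(0) = 1/1.6 = 0.625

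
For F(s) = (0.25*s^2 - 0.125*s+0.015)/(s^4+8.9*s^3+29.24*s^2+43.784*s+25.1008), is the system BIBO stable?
Denominator: s^4 + 8.9*s^3 + 29.24*s^2 + 43.784*s + 25.1008 = (s + 1.6)(s + 3.7)(s^2 + 3.6*s + 4.24). Poles: -1.6, -1.8 + 1j, -1.8 - 1j, -3.7. All Re(p)<0: Yes (stable)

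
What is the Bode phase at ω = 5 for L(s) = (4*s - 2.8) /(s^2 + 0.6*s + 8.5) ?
Substitute s = j*5: L(j5) = 0.3776 - 1.14347j.
∠L(j5) = atan2(Im, Re) = atan2(-1.14347, 0.3776) = -71.73°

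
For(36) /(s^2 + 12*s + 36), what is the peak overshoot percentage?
Standard form: ωn²/(s²+2ζωn·s+ωn²) → ωn = 6, ζ = 1.
ζ ≥ 1, so the response is non-oscillatory: peak overshoot = 0%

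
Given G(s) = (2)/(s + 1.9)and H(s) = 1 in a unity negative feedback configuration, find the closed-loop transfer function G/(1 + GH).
Closed-loop T = G/(1+GH).
Numerator: G_num * H_den = 2.
Denominator: G_den * H_den + G_num * H_num = (s + 1.9) + (2) = s + 3.9.
T(s) = (2)/(s + 3.9)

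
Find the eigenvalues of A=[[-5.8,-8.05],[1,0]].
Eigenvalues solve det(λI - A) = 0.
Characteristic polynomial: λ^2 + 5.8*λ + 8.05 = 0.
Factor: (λ + 3.5)(λ + 2.3) = 0.
Roots: -2.3, -3.5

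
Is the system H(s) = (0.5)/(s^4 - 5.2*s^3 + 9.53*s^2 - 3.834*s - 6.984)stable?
Denominator: s^4 - 5.2*s^3 + 9.53*s^2 - 3.834*s - 6.984 = (s - 2.4)(s + 0.6)(s^2 - 3.4*s + 4.85). Poles: -0.6, 1.7 + 1.4j, 1.7 - 1.4j, 2.4. All Re(p)<0: No (unstable)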